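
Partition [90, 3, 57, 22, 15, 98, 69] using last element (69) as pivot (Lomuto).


Pivot: 69
  3 <= 69: swap -> [3, 90, 57, 22, 15, 98, 69]
  57 <= 69: swap -> [3, 57, 90, 22, 15, 98, 69]
  22 <= 69: swap -> [3, 57, 22, 90, 15, 98, 69]
  15 <= 69: swap -> [3, 57, 22, 15, 90, 98, 69]
Place pivot at 4: [3, 57, 22, 15, 69, 98, 90]

Partitioned: [3, 57, 22, 15, 69, 98, 90]


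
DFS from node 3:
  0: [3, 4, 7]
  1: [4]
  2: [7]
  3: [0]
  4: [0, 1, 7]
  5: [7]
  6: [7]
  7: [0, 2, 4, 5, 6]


Visit 3, push [0]
Visit 0, push [7, 4]
Visit 4, push [7, 1]
Visit 1, push []
Visit 7, push [6, 5, 2]
Visit 2, push []
Visit 5, push []
Visit 6, push []

DFS order: [3, 0, 4, 1, 7, 2, 5, 6]


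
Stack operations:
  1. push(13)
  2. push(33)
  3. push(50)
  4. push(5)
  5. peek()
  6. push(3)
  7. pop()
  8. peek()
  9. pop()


push(13) -> [13]
push(33) -> [13, 33]
push(50) -> [13, 33, 50]
push(5) -> [13, 33, 50, 5]
peek()->5
push(3) -> [13, 33, 50, 5, 3]
pop()->3, [13, 33, 50, 5]
peek()->5
pop()->5, [13, 33, 50]

Final stack: [13, 33, 50]


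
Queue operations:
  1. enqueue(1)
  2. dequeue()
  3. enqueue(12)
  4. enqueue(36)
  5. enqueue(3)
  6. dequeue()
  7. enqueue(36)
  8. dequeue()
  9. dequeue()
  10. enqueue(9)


enqueue(1) -> [1]
dequeue()->1, []
enqueue(12) -> [12]
enqueue(36) -> [12, 36]
enqueue(3) -> [12, 36, 3]
dequeue()->12, [36, 3]
enqueue(36) -> [36, 3, 36]
dequeue()->36, [3, 36]
dequeue()->3, [36]
enqueue(9) -> [36, 9]

Final queue: [36, 9]


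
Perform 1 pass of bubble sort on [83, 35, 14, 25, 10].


Initial: [83, 35, 14, 25, 10]
Pass 1: [35, 14, 25, 10, 83] (4 swaps)

After 1 pass: [35, 14, 25, 10, 83]


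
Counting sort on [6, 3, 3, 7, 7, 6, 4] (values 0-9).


Input: [6, 3, 3, 7, 7, 6, 4]
Counts: [0, 0, 0, 2, 1, 0, 2, 2, 0, 0]

Sorted: [3, 3, 4, 6, 6, 7, 7]


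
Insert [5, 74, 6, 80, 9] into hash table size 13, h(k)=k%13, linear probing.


Insert 5: h=5 -> slot 5
Insert 74: h=9 -> slot 9
Insert 6: h=6 -> slot 6
Insert 80: h=2 -> slot 2
Insert 9: h=9, 1 probes -> slot 10

Table: [None, None, 80, None, None, 5, 6, None, None, 74, 9, None, None]


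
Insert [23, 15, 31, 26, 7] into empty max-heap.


Insert 23: [23]
Insert 15: [23, 15]
Insert 31: [31, 15, 23]
Insert 26: [31, 26, 23, 15]
Insert 7: [31, 26, 23, 15, 7]

Final heap: [31, 26, 23, 15, 7]


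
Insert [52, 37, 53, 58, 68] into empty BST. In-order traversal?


Insert 52: root
Insert 37: L from 52
Insert 53: R from 52
Insert 58: R from 52 -> R from 53
Insert 68: R from 52 -> R from 53 -> R from 58

In-order: [37, 52, 53, 58, 68]


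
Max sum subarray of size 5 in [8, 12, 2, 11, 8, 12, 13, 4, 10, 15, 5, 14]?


[0:5]: 41
[1:6]: 45
[2:7]: 46
[3:8]: 48
[4:9]: 47
[5:10]: 54
[6:11]: 47
[7:12]: 48

Max: 54 at [5:10]


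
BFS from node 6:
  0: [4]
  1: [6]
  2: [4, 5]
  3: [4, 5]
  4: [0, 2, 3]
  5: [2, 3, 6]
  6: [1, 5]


Visit 6, enqueue [1, 5]
Visit 1, enqueue []
Visit 5, enqueue [2, 3]
Visit 2, enqueue [4]
Visit 3, enqueue []
Visit 4, enqueue [0]
Visit 0, enqueue []

BFS order: [6, 1, 5, 2, 3, 4, 0]


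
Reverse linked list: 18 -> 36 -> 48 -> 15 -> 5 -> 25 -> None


Step 1: curr=18, set curr.next=prev(None) | reversed so far: 18
Step 2: curr=36, set curr.next=prev(18) | reversed so far: 36 -> 18
Step 3: curr=48, set curr.next=prev(36) | reversed so far: 48 -> 36 -> 18
Step 4: curr=15, set curr.next=prev(48) | reversed so far: 15 -> 48 -> 36 -> 18
Step 5: curr=5, set curr.next=prev(15) | reversed so far: 5 -> 15 -> 48 -> 36 -> 18
Step 6: curr=25, set curr.next=prev(5) | reversed so far: 25 -> 5 -> 15 -> 48 -> 36 -> 18

25 -> 5 -> 15 -> 48 -> 36 -> 18 -> None


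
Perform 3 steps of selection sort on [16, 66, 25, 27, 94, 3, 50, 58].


Initial: [16, 66, 25, 27, 94, 3, 50, 58]
Step 1: min=3 at 5
  Swap: [3, 66, 25, 27, 94, 16, 50, 58]
Step 2: min=16 at 5
  Swap: [3, 16, 25, 27, 94, 66, 50, 58]
Step 3: min=25 at 2
  Swap: [3, 16, 25, 27, 94, 66, 50, 58]

After 3 steps: [3, 16, 25, 27, 94, 66, 50, 58]


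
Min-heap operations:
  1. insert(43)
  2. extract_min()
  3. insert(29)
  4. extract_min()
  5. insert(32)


insert(43) -> [43]
extract_min()->43, []
insert(29) -> [29]
extract_min()->29, []
insert(32) -> [32]

Final heap: [32]


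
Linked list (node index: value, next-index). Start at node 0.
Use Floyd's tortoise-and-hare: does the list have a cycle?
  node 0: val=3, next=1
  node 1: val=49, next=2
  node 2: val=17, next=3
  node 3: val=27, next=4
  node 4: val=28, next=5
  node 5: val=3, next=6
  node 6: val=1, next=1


Floyd's tortoise (slow, +1) and hare (fast, +2):
  init: slow=0, fast=0
  step 1: slow=1, fast=2
  step 2: slow=2, fast=4
  step 3: slow=3, fast=6
  step 4: slow=4, fast=2
  step 5: slow=5, fast=4
  step 6: slow=6, fast=6
  slow == fast at node 6: cycle detected

Cycle: yes


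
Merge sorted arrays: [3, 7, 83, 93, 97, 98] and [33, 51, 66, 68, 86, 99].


Take 3 from A
Take 7 from A
Take 33 from B
Take 51 from B
Take 66 from B
Take 68 from B
Take 83 from A
Take 86 from B
Take 93 from A
Take 97 from A
Take 98 from A

Merged: [3, 7, 33, 51, 66, 68, 83, 86, 93, 97, 98, 99]


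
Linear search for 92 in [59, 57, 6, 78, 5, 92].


i=0: 59!=92
i=1: 57!=92
i=2: 6!=92
i=3: 78!=92
i=4: 5!=92
i=5: 92==92 found!

Found at 5, 6 comps


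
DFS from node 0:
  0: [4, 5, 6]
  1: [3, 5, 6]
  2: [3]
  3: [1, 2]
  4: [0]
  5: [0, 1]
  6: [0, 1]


Visit 0, push [6, 5, 4]
Visit 4, push []
Visit 5, push [1]
Visit 1, push [6, 3]
Visit 3, push [2]
Visit 2, push []
Visit 6, push []

DFS order: [0, 4, 5, 1, 3, 2, 6]


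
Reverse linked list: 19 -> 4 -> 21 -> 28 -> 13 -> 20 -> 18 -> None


Step 1: curr=19, set curr.next=prev(None) | reversed so far: 19
Step 2: curr=4, set curr.next=prev(19) | reversed so far: 4 -> 19
Step 3: curr=21, set curr.next=prev(4) | reversed so far: 21 -> 4 -> 19
Step 4: curr=28, set curr.next=prev(21) | reversed so far: 28 -> 21 -> 4 -> 19
Step 5: curr=13, set curr.next=prev(28) | reversed so far: 13 -> 28 -> 21 -> 4 -> 19
Step 6: curr=20, set curr.next=prev(13) | reversed so far: 20 -> 13 -> 28 -> 21 -> 4 -> 19
Step 7: curr=18, set curr.next=prev(20) | reversed so far: 18 -> 20 -> 13 -> 28 -> 21 -> 4 -> 19

18 -> 20 -> 13 -> 28 -> 21 -> 4 -> 19 -> None


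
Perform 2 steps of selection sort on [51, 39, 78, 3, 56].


Initial: [51, 39, 78, 3, 56]
Step 1: min=3 at 3
  Swap: [3, 39, 78, 51, 56]
Step 2: min=39 at 1
  Swap: [3, 39, 78, 51, 56]

After 2 steps: [3, 39, 78, 51, 56]


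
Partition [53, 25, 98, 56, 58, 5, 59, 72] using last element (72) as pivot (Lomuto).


Pivot: 72
  53 <= 72: advance i (no swap)
  25 <= 72: advance i (no swap)
  56 <= 72: swap -> [53, 25, 56, 98, 58, 5, 59, 72]
  58 <= 72: swap -> [53, 25, 56, 58, 98, 5, 59, 72]
  5 <= 72: swap -> [53, 25, 56, 58, 5, 98, 59, 72]
  59 <= 72: swap -> [53, 25, 56, 58, 5, 59, 98, 72]
Place pivot at 6: [53, 25, 56, 58, 5, 59, 72, 98]

Partitioned: [53, 25, 56, 58, 5, 59, 72, 98]


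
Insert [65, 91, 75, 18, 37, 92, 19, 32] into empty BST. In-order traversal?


Insert 65: root
Insert 91: R from 65
Insert 75: R from 65 -> L from 91
Insert 18: L from 65
Insert 37: L from 65 -> R from 18
Insert 92: R from 65 -> R from 91
Insert 19: L from 65 -> R from 18 -> L from 37
Insert 32: L from 65 -> R from 18 -> L from 37 -> R from 19

In-order: [18, 19, 32, 37, 65, 75, 91, 92]


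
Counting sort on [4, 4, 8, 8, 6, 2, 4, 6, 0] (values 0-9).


Input: [4, 4, 8, 8, 6, 2, 4, 6, 0]
Counts: [1, 0, 1, 0, 3, 0, 2, 0, 2, 0]

Sorted: [0, 2, 4, 4, 4, 6, 6, 8, 8]


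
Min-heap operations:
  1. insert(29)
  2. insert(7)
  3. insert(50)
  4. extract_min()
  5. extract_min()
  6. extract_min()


insert(29) -> [29]
insert(7) -> [7, 29]
insert(50) -> [7, 29, 50]
extract_min()->7, [29, 50]
extract_min()->29, [50]
extract_min()->50, []

Final heap: []


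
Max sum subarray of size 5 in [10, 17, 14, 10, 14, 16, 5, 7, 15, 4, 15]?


[0:5]: 65
[1:6]: 71
[2:7]: 59
[3:8]: 52
[4:9]: 57
[5:10]: 47
[6:11]: 46

Max: 71 at [1:6]


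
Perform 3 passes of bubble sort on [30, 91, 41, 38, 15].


Initial: [30, 91, 41, 38, 15]
Pass 1: [30, 41, 38, 15, 91] (3 swaps)
Pass 2: [30, 38, 15, 41, 91] (2 swaps)
Pass 3: [30, 15, 38, 41, 91] (1 swaps)

After 3 passes: [30, 15, 38, 41, 91]


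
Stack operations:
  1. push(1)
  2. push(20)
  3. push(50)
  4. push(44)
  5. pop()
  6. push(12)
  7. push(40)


push(1) -> [1]
push(20) -> [1, 20]
push(50) -> [1, 20, 50]
push(44) -> [1, 20, 50, 44]
pop()->44, [1, 20, 50]
push(12) -> [1, 20, 50, 12]
push(40) -> [1, 20, 50, 12, 40]

Final stack: [1, 20, 50, 12, 40]


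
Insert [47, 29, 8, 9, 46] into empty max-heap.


Insert 47: [47]
Insert 29: [47, 29]
Insert 8: [47, 29, 8]
Insert 9: [47, 29, 8, 9]
Insert 46: [47, 46, 8, 9, 29]

Final heap: [47, 46, 8, 9, 29]


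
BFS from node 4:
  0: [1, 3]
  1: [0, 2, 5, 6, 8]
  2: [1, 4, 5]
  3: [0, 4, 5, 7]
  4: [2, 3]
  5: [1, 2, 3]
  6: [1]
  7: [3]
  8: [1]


Visit 4, enqueue [2, 3]
Visit 2, enqueue [1, 5]
Visit 3, enqueue [0, 7]
Visit 1, enqueue [6, 8]
Visit 5, enqueue []
Visit 0, enqueue []
Visit 7, enqueue []
Visit 6, enqueue []
Visit 8, enqueue []

BFS order: [4, 2, 3, 1, 5, 0, 7, 6, 8]


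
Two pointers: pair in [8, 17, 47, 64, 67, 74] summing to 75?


lo=0(8)+hi=5(74)=82
lo=0(8)+hi=4(67)=75

Yes: 8+67=75


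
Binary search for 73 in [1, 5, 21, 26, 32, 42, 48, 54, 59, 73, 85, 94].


Step 1: lo=0, hi=11, mid=5, val=42
Step 2: lo=6, hi=11, mid=8, val=59
Step 3: lo=9, hi=11, mid=10, val=85
Step 4: lo=9, hi=9, mid=9, val=73

Found at index 9


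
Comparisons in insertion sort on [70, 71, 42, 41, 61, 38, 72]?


Algorithm: insertion sort
Input: [70, 71, 42, 41, 61, 38, 72]
Sorted: [38, 41, 42, 61, 70, 71, 72]

15


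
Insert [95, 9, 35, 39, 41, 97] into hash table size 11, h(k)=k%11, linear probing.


Insert 95: h=7 -> slot 7
Insert 9: h=9 -> slot 9
Insert 35: h=2 -> slot 2
Insert 39: h=6 -> slot 6
Insert 41: h=8 -> slot 8
Insert 97: h=9, 1 probes -> slot 10

Table: [None, None, 35, None, None, None, 39, 95, 41, 9, 97]


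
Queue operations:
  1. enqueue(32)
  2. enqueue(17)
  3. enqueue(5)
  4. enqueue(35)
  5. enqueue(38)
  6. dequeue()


enqueue(32) -> [32]
enqueue(17) -> [32, 17]
enqueue(5) -> [32, 17, 5]
enqueue(35) -> [32, 17, 5, 35]
enqueue(38) -> [32, 17, 5, 35, 38]
dequeue()->32, [17, 5, 35, 38]

Final queue: [17, 5, 35, 38]


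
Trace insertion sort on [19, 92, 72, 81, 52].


Initial: [19, 92, 72, 81, 52]
Insert 92: [19, 92, 72, 81, 52]
Insert 72: [19, 72, 92, 81, 52]
Insert 81: [19, 72, 81, 92, 52]
Insert 52: [19, 52, 72, 81, 92]

Sorted: [19, 52, 72, 81, 92]


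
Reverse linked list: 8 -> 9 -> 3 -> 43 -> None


Step 1: curr=8, set curr.next=prev(None) | reversed so far: 8
Step 2: curr=9, set curr.next=prev(8) | reversed so far: 9 -> 8
Step 3: curr=3, set curr.next=prev(9) | reversed so far: 3 -> 9 -> 8
Step 4: curr=43, set curr.next=prev(3) | reversed so far: 43 -> 3 -> 9 -> 8

43 -> 3 -> 9 -> 8 -> None


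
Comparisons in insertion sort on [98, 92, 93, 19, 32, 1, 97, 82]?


Algorithm: insertion sort
Input: [98, 92, 93, 19, 32, 1, 97, 82]
Sorted: [1, 19, 32, 82, 92, 93, 97, 98]

22


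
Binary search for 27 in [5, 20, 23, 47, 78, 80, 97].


Step 1: lo=0, hi=6, mid=3, val=47
Step 2: lo=0, hi=2, mid=1, val=20
Step 3: lo=2, hi=2, mid=2, val=23

Not found


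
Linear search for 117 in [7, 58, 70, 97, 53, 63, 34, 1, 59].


i=0: 7!=117
i=1: 58!=117
i=2: 70!=117
i=3: 97!=117
i=4: 53!=117
i=5: 63!=117
i=6: 34!=117
i=7: 1!=117
i=8: 59!=117

Not found, 9 comps


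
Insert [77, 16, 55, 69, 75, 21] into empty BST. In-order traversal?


Insert 77: root
Insert 16: L from 77
Insert 55: L from 77 -> R from 16
Insert 69: L from 77 -> R from 16 -> R from 55
Insert 75: L from 77 -> R from 16 -> R from 55 -> R from 69
Insert 21: L from 77 -> R from 16 -> L from 55

In-order: [16, 21, 55, 69, 75, 77]


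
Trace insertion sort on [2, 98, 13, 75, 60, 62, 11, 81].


Initial: [2, 98, 13, 75, 60, 62, 11, 81]
Insert 98: [2, 98, 13, 75, 60, 62, 11, 81]
Insert 13: [2, 13, 98, 75, 60, 62, 11, 81]
Insert 75: [2, 13, 75, 98, 60, 62, 11, 81]
Insert 60: [2, 13, 60, 75, 98, 62, 11, 81]
Insert 62: [2, 13, 60, 62, 75, 98, 11, 81]
Insert 11: [2, 11, 13, 60, 62, 75, 98, 81]
Insert 81: [2, 11, 13, 60, 62, 75, 81, 98]

Sorted: [2, 11, 13, 60, 62, 75, 81, 98]


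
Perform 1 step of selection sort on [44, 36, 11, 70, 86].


Initial: [44, 36, 11, 70, 86]
Step 1: min=11 at 2
  Swap: [11, 36, 44, 70, 86]

After 1 step: [11, 36, 44, 70, 86]


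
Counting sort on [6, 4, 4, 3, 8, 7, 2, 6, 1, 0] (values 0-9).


Input: [6, 4, 4, 3, 8, 7, 2, 6, 1, 0]
Counts: [1, 1, 1, 1, 2, 0, 2, 1, 1, 0]

Sorted: [0, 1, 2, 3, 4, 4, 6, 6, 7, 8]


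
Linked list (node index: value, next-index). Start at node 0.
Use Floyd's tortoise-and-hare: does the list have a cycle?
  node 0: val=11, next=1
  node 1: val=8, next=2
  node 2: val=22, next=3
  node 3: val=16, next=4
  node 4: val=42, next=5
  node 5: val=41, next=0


Floyd's tortoise (slow, +1) and hare (fast, +2):
  init: slow=0, fast=0
  step 1: slow=1, fast=2
  step 2: slow=2, fast=4
  step 3: slow=3, fast=0
  step 4: slow=4, fast=2
  step 5: slow=5, fast=4
  step 6: slow=0, fast=0
  slow == fast at node 0: cycle detected

Cycle: yes


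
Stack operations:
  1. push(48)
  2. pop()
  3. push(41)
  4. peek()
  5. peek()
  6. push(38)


push(48) -> [48]
pop()->48, []
push(41) -> [41]
peek()->41
peek()->41
push(38) -> [41, 38]

Final stack: [41, 38]


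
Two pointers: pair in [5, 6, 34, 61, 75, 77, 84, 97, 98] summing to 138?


lo=0(5)+hi=8(98)=103
lo=1(6)+hi=8(98)=104
lo=2(34)+hi=8(98)=132
lo=3(61)+hi=8(98)=159
lo=3(61)+hi=7(97)=158
lo=3(61)+hi=6(84)=145
lo=3(61)+hi=5(77)=138

Yes: 61+77=138


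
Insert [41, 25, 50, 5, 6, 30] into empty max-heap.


Insert 41: [41]
Insert 25: [41, 25]
Insert 50: [50, 25, 41]
Insert 5: [50, 25, 41, 5]
Insert 6: [50, 25, 41, 5, 6]
Insert 30: [50, 25, 41, 5, 6, 30]

Final heap: [50, 25, 41, 5, 6, 30]


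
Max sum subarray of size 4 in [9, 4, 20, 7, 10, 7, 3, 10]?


[0:4]: 40
[1:5]: 41
[2:6]: 44
[3:7]: 27
[4:8]: 30

Max: 44 at [2:6]


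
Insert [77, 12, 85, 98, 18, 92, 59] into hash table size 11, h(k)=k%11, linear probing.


Insert 77: h=0 -> slot 0
Insert 12: h=1 -> slot 1
Insert 85: h=8 -> slot 8
Insert 98: h=10 -> slot 10
Insert 18: h=7 -> slot 7
Insert 92: h=4 -> slot 4
Insert 59: h=4, 1 probes -> slot 5

Table: [77, 12, None, None, 92, 59, None, 18, 85, None, 98]


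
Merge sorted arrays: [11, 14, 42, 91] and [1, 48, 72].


Take 1 from B
Take 11 from A
Take 14 from A
Take 42 from A
Take 48 from B
Take 72 from B

Merged: [1, 11, 14, 42, 48, 72, 91]


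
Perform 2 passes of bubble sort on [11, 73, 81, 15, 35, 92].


Initial: [11, 73, 81, 15, 35, 92]
Pass 1: [11, 73, 15, 35, 81, 92] (2 swaps)
Pass 2: [11, 15, 35, 73, 81, 92] (2 swaps)

After 2 passes: [11, 15, 35, 73, 81, 92]


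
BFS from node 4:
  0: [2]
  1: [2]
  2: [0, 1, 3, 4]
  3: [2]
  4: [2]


Visit 4, enqueue [2]
Visit 2, enqueue [0, 1, 3]
Visit 0, enqueue []
Visit 1, enqueue []
Visit 3, enqueue []

BFS order: [4, 2, 0, 1, 3]


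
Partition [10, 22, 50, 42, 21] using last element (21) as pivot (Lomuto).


Pivot: 21
  10 <= 21: advance i (no swap)
Place pivot at 1: [10, 21, 50, 42, 22]

Partitioned: [10, 21, 50, 42, 22]


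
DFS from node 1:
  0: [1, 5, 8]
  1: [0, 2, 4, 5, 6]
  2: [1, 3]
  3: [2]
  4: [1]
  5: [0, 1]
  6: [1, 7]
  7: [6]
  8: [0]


Visit 1, push [6, 5, 4, 2, 0]
Visit 0, push [8, 5]
Visit 5, push []
Visit 8, push []
Visit 2, push [3]
Visit 3, push []
Visit 4, push []
Visit 6, push [7]
Visit 7, push []

DFS order: [1, 0, 5, 8, 2, 3, 4, 6, 7]


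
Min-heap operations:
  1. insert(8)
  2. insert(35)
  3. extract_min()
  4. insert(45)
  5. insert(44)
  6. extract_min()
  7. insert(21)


insert(8) -> [8]
insert(35) -> [8, 35]
extract_min()->8, [35]
insert(45) -> [35, 45]
insert(44) -> [35, 45, 44]
extract_min()->35, [44, 45]
insert(21) -> [21, 45, 44]

Final heap: [21, 45, 44]


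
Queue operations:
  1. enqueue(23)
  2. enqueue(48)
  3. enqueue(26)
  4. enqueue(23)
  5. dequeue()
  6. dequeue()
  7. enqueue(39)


enqueue(23) -> [23]
enqueue(48) -> [23, 48]
enqueue(26) -> [23, 48, 26]
enqueue(23) -> [23, 48, 26, 23]
dequeue()->23, [48, 26, 23]
dequeue()->48, [26, 23]
enqueue(39) -> [26, 23, 39]

Final queue: [26, 23, 39]


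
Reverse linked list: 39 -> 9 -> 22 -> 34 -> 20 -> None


Step 1: curr=39, set curr.next=prev(None) | reversed so far: 39
Step 2: curr=9, set curr.next=prev(39) | reversed so far: 9 -> 39
Step 3: curr=22, set curr.next=prev(9) | reversed so far: 22 -> 9 -> 39
Step 4: curr=34, set curr.next=prev(22) | reversed so far: 34 -> 22 -> 9 -> 39
Step 5: curr=20, set curr.next=prev(34) | reversed so far: 20 -> 34 -> 22 -> 9 -> 39

20 -> 34 -> 22 -> 9 -> 39 -> None


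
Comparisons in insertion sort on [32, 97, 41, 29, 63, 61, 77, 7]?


Algorithm: insertion sort
Input: [32, 97, 41, 29, 63, 61, 77, 7]
Sorted: [7, 29, 32, 41, 61, 63, 77, 97]

20


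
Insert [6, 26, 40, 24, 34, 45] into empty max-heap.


Insert 6: [6]
Insert 26: [26, 6]
Insert 40: [40, 6, 26]
Insert 24: [40, 24, 26, 6]
Insert 34: [40, 34, 26, 6, 24]
Insert 45: [45, 34, 40, 6, 24, 26]

Final heap: [45, 34, 40, 6, 24, 26]


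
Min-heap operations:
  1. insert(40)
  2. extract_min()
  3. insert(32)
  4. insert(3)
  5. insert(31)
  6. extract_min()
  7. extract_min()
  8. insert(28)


insert(40) -> [40]
extract_min()->40, []
insert(32) -> [32]
insert(3) -> [3, 32]
insert(31) -> [3, 32, 31]
extract_min()->3, [31, 32]
extract_min()->31, [32]
insert(28) -> [28, 32]

Final heap: [28, 32]


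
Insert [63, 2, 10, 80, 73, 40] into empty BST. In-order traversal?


Insert 63: root
Insert 2: L from 63
Insert 10: L from 63 -> R from 2
Insert 80: R from 63
Insert 73: R from 63 -> L from 80
Insert 40: L from 63 -> R from 2 -> R from 10

In-order: [2, 10, 40, 63, 73, 80]


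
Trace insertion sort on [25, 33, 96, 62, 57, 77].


Initial: [25, 33, 96, 62, 57, 77]
Insert 33: [25, 33, 96, 62, 57, 77]
Insert 96: [25, 33, 96, 62, 57, 77]
Insert 62: [25, 33, 62, 96, 57, 77]
Insert 57: [25, 33, 57, 62, 96, 77]
Insert 77: [25, 33, 57, 62, 77, 96]

Sorted: [25, 33, 57, 62, 77, 96]


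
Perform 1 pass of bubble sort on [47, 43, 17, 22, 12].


Initial: [47, 43, 17, 22, 12]
Pass 1: [43, 17, 22, 12, 47] (4 swaps)

After 1 pass: [43, 17, 22, 12, 47]


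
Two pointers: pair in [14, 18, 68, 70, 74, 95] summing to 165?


lo=0(14)+hi=5(95)=109
lo=1(18)+hi=5(95)=113
lo=2(68)+hi=5(95)=163
lo=3(70)+hi=5(95)=165

Yes: 70+95=165


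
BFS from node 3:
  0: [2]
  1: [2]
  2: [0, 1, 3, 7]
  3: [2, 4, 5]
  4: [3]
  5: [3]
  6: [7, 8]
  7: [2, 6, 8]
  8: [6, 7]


Visit 3, enqueue [2, 4, 5]
Visit 2, enqueue [0, 1, 7]
Visit 4, enqueue []
Visit 5, enqueue []
Visit 0, enqueue []
Visit 1, enqueue []
Visit 7, enqueue [6, 8]
Visit 6, enqueue []
Visit 8, enqueue []

BFS order: [3, 2, 4, 5, 0, 1, 7, 6, 8]


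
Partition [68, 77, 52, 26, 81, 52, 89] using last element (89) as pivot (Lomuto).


Pivot: 89
  68 <= 89: advance i (no swap)
  77 <= 89: advance i (no swap)
  52 <= 89: advance i (no swap)
  26 <= 89: advance i (no swap)
  81 <= 89: advance i (no swap)
  52 <= 89: advance i (no swap)
Place pivot at 6: [68, 77, 52, 26, 81, 52, 89]

Partitioned: [68, 77, 52, 26, 81, 52, 89]


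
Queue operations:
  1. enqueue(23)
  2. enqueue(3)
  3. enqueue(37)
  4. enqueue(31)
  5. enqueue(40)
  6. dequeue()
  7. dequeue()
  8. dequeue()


enqueue(23) -> [23]
enqueue(3) -> [23, 3]
enqueue(37) -> [23, 3, 37]
enqueue(31) -> [23, 3, 37, 31]
enqueue(40) -> [23, 3, 37, 31, 40]
dequeue()->23, [3, 37, 31, 40]
dequeue()->3, [37, 31, 40]
dequeue()->37, [31, 40]

Final queue: [31, 40]


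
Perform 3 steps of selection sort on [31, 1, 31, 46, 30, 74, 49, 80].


Initial: [31, 1, 31, 46, 30, 74, 49, 80]
Step 1: min=1 at 1
  Swap: [1, 31, 31, 46, 30, 74, 49, 80]
Step 2: min=30 at 4
  Swap: [1, 30, 31, 46, 31, 74, 49, 80]
Step 3: min=31 at 2
  Swap: [1, 30, 31, 46, 31, 74, 49, 80]

After 3 steps: [1, 30, 31, 46, 31, 74, 49, 80]


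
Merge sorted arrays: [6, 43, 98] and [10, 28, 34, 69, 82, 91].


Take 6 from A
Take 10 from B
Take 28 from B
Take 34 from B
Take 43 from A
Take 69 from B
Take 82 from B
Take 91 from B

Merged: [6, 10, 28, 34, 43, 69, 82, 91, 98]


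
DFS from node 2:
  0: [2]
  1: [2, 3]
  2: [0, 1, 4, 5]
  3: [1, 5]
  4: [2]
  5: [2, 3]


Visit 2, push [5, 4, 1, 0]
Visit 0, push []
Visit 1, push [3]
Visit 3, push [5]
Visit 5, push []
Visit 4, push []

DFS order: [2, 0, 1, 3, 5, 4]


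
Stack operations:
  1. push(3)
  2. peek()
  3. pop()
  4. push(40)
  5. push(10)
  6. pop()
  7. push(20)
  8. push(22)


push(3) -> [3]
peek()->3
pop()->3, []
push(40) -> [40]
push(10) -> [40, 10]
pop()->10, [40]
push(20) -> [40, 20]
push(22) -> [40, 20, 22]

Final stack: [40, 20, 22]


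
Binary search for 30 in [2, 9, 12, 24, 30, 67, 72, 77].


Step 1: lo=0, hi=7, mid=3, val=24
Step 2: lo=4, hi=7, mid=5, val=67
Step 3: lo=4, hi=4, mid=4, val=30

Found at index 4


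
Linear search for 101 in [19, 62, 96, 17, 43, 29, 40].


i=0: 19!=101
i=1: 62!=101
i=2: 96!=101
i=3: 17!=101
i=4: 43!=101
i=5: 29!=101
i=6: 40!=101

Not found, 7 comps


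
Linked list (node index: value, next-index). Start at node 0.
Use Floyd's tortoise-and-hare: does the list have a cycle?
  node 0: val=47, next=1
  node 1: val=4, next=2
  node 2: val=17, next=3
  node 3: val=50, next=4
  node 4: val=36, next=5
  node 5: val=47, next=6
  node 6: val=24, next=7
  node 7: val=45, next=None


Floyd's tortoise (slow, +1) and hare (fast, +2):
  init: slow=0, fast=0
  step 1: slow=1, fast=2
  step 2: slow=2, fast=4
  step 3: slow=3, fast=6
  step 4: fast 6->7->None, no cycle

Cycle: no


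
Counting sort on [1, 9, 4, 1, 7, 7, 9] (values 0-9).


Input: [1, 9, 4, 1, 7, 7, 9]
Counts: [0, 2, 0, 0, 1, 0, 0, 2, 0, 2]

Sorted: [1, 1, 4, 7, 7, 9, 9]


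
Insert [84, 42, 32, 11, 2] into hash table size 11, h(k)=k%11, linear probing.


Insert 84: h=7 -> slot 7
Insert 42: h=9 -> slot 9
Insert 32: h=10 -> slot 10
Insert 11: h=0 -> slot 0
Insert 2: h=2 -> slot 2

Table: [11, None, 2, None, None, None, None, 84, None, 42, 32]


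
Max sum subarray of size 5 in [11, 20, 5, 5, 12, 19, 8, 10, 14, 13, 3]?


[0:5]: 53
[1:6]: 61
[2:7]: 49
[3:8]: 54
[4:9]: 63
[5:10]: 64
[6:11]: 48

Max: 64 at [5:10]


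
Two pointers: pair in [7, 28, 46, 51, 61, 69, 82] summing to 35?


lo=0(7)+hi=6(82)=89
lo=0(7)+hi=5(69)=76
lo=0(7)+hi=4(61)=68
lo=0(7)+hi=3(51)=58
lo=0(7)+hi=2(46)=53
lo=0(7)+hi=1(28)=35

Yes: 7+28=35


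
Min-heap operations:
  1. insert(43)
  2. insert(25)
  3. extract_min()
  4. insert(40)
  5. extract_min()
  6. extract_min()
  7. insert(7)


insert(43) -> [43]
insert(25) -> [25, 43]
extract_min()->25, [43]
insert(40) -> [40, 43]
extract_min()->40, [43]
extract_min()->43, []
insert(7) -> [7]

Final heap: [7]


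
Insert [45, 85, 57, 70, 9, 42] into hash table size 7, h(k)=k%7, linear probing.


Insert 45: h=3 -> slot 3
Insert 85: h=1 -> slot 1
Insert 57: h=1, 1 probes -> slot 2
Insert 70: h=0 -> slot 0
Insert 9: h=2, 2 probes -> slot 4
Insert 42: h=0, 5 probes -> slot 5

Table: [70, 85, 57, 45, 9, 42, None]


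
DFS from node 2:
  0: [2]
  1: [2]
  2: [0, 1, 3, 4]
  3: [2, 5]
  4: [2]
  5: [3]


Visit 2, push [4, 3, 1, 0]
Visit 0, push []
Visit 1, push []
Visit 3, push [5]
Visit 5, push []
Visit 4, push []

DFS order: [2, 0, 1, 3, 5, 4]


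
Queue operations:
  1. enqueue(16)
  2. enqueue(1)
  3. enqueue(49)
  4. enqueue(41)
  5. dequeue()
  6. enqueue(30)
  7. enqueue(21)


enqueue(16) -> [16]
enqueue(1) -> [16, 1]
enqueue(49) -> [16, 1, 49]
enqueue(41) -> [16, 1, 49, 41]
dequeue()->16, [1, 49, 41]
enqueue(30) -> [1, 49, 41, 30]
enqueue(21) -> [1, 49, 41, 30, 21]

Final queue: [1, 49, 41, 30, 21]


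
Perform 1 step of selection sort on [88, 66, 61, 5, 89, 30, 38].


Initial: [88, 66, 61, 5, 89, 30, 38]
Step 1: min=5 at 3
  Swap: [5, 66, 61, 88, 89, 30, 38]

After 1 step: [5, 66, 61, 88, 89, 30, 38]


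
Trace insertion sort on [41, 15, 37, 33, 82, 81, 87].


Initial: [41, 15, 37, 33, 82, 81, 87]
Insert 15: [15, 41, 37, 33, 82, 81, 87]
Insert 37: [15, 37, 41, 33, 82, 81, 87]
Insert 33: [15, 33, 37, 41, 82, 81, 87]
Insert 82: [15, 33, 37, 41, 82, 81, 87]
Insert 81: [15, 33, 37, 41, 81, 82, 87]
Insert 87: [15, 33, 37, 41, 81, 82, 87]

Sorted: [15, 33, 37, 41, 81, 82, 87]


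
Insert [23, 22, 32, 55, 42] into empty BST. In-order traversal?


Insert 23: root
Insert 22: L from 23
Insert 32: R from 23
Insert 55: R from 23 -> R from 32
Insert 42: R from 23 -> R from 32 -> L from 55

In-order: [22, 23, 32, 42, 55]


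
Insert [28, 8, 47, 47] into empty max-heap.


Insert 28: [28]
Insert 8: [28, 8]
Insert 47: [47, 8, 28]
Insert 47: [47, 47, 28, 8]

Final heap: [47, 47, 28, 8]


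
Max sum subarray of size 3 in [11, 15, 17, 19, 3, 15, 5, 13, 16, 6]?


[0:3]: 43
[1:4]: 51
[2:5]: 39
[3:6]: 37
[4:7]: 23
[5:8]: 33
[6:9]: 34
[7:10]: 35

Max: 51 at [1:4]


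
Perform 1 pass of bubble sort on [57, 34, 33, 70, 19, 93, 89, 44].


Initial: [57, 34, 33, 70, 19, 93, 89, 44]
Pass 1: [34, 33, 57, 19, 70, 89, 44, 93] (5 swaps)

After 1 pass: [34, 33, 57, 19, 70, 89, 44, 93]


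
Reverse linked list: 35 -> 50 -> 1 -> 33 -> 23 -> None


Step 1: curr=35, set curr.next=prev(None) | reversed so far: 35
Step 2: curr=50, set curr.next=prev(35) | reversed so far: 50 -> 35
Step 3: curr=1, set curr.next=prev(50) | reversed so far: 1 -> 50 -> 35
Step 4: curr=33, set curr.next=prev(1) | reversed so far: 33 -> 1 -> 50 -> 35
Step 5: curr=23, set curr.next=prev(33) | reversed so far: 23 -> 33 -> 1 -> 50 -> 35

23 -> 33 -> 1 -> 50 -> 35 -> None


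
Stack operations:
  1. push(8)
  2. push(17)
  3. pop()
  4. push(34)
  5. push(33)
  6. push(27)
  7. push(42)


push(8) -> [8]
push(17) -> [8, 17]
pop()->17, [8]
push(34) -> [8, 34]
push(33) -> [8, 34, 33]
push(27) -> [8, 34, 33, 27]
push(42) -> [8, 34, 33, 27, 42]

Final stack: [8, 34, 33, 27, 42]


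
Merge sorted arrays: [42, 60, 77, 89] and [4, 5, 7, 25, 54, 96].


Take 4 from B
Take 5 from B
Take 7 from B
Take 25 from B
Take 42 from A
Take 54 from B
Take 60 from A
Take 77 from A
Take 89 from A

Merged: [4, 5, 7, 25, 42, 54, 60, 77, 89, 96]


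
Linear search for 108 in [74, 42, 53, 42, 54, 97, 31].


i=0: 74!=108
i=1: 42!=108
i=2: 53!=108
i=3: 42!=108
i=4: 54!=108
i=5: 97!=108
i=6: 31!=108

Not found, 7 comps


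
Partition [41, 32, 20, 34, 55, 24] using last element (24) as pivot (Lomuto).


Pivot: 24
  20 <= 24: swap -> [20, 32, 41, 34, 55, 24]
Place pivot at 1: [20, 24, 41, 34, 55, 32]

Partitioned: [20, 24, 41, 34, 55, 32]


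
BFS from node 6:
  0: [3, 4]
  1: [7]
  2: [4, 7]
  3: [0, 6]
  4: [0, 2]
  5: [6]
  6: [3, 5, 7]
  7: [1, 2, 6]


Visit 6, enqueue [3, 5, 7]
Visit 3, enqueue [0]
Visit 5, enqueue []
Visit 7, enqueue [1, 2]
Visit 0, enqueue [4]
Visit 1, enqueue []
Visit 2, enqueue []
Visit 4, enqueue []

BFS order: [6, 3, 5, 7, 0, 1, 2, 4]


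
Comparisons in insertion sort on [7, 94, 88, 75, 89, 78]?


Algorithm: insertion sort
Input: [7, 94, 88, 75, 89, 78]
Sorted: [7, 75, 78, 88, 89, 94]

12


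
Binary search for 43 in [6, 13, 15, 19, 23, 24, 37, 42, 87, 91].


Step 1: lo=0, hi=9, mid=4, val=23
Step 2: lo=5, hi=9, mid=7, val=42
Step 3: lo=8, hi=9, mid=8, val=87

Not found


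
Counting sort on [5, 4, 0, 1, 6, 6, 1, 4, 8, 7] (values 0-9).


Input: [5, 4, 0, 1, 6, 6, 1, 4, 8, 7]
Counts: [1, 2, 0, 0, 2, 1, 2, 1, 1, 0]

Sorted: [0, 1, 1, 4, 4, 5, 6, 6, 7, 8]


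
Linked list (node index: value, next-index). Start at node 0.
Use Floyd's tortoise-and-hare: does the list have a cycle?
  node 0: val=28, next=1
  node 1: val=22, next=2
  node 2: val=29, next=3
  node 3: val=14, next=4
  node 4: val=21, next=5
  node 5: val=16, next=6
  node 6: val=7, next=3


Floyd's tortoise (slow, +1) and hare (fast, +2):
  init: slow=0, fast=0
  step 1: slow=1, fast=2
  step 2: slow=2, fast=4
  step 3: slow=3, fast=6
  step 4: slow=4, fast=4
  slow == fast at node 4: cycle detected

Cycle: yes


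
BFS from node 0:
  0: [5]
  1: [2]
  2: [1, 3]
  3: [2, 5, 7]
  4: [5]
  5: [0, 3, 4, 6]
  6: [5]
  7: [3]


Visit 0, enqueue [5]
Visit 5, enqueue [3, 4, 6]
Visit 3, enqueue [2, 7]
Visit 4, enqueue []
Visit 6, enqueue []
Visit 2, enqueue [1]
Visit 7, enqueue []
Visit 1, enqueue []

BFS order: [0, 5, 3, 4, 6, 2, 7, 1]


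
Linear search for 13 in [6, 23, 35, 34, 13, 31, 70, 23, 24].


i=0: 6!=13
i=1: 23!=13
i=2: 35!=13
i=3: 34!=13
i=4: 13==13 found!

Found at 4, 5 comps


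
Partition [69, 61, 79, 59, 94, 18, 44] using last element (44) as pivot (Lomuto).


Pivot: 44
  18 <= 44: swap -> [18, 61, 79, 59, 94, 69, 44]
Place pivot at 1: [18, 44, 79, 59, 94, 69, 61]

Partitioned: [18, 44, 79, 59, 94, 69, 61]


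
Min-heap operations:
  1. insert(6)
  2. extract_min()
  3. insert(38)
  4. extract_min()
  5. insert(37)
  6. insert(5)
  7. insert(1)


insert(6) -> [6]
extract_min()->6, []
insert(38) -> [38]
extract_min()->38, []
insert(37) -> [37]
insert(5) -> [5, 37]
insert(1) -> [1, 37, 5]

Final heap: [1, 37, 5]


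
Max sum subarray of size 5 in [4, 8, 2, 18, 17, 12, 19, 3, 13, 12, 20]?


[0:5]: 49
[1:6]: 57
[2:7]: 68
[3:8]: 69
[4:9]: 64
[5:10]: 59
[6:11]: 67

Max: 69 at [3:8]


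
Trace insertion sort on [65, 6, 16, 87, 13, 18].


Initial: [65, 6, 16, 87, 13, 18]
Insert 6: [6, 65, 16, 87, 13, 18]
Insert 16: [6, 16, 65, 87, 13, 18]
Insert 87: [6, 16, 65, 87, 13, 18]
Insert 13: [6, 13, 16, 65, 87, 18]
Insert 18: [6, 13, 16, 18, 65, 87]

Sorted: [6, 13, 16, 18, 65, 87]


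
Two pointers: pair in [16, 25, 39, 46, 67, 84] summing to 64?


lo=0(16)+hi=5(84)=100
lo=0(16)+hi=4(67)=83
lo=0(16)+hi=3(46)=62
lo=1(25)+hi=3(46)=71
lo=1(25)+hi=2(39)=64

Yes: 25+39=64


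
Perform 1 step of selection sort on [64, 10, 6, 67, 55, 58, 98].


Initial: [64, 10, 6, 67, 55, 58, 98]
Step 1: min=6 at 2
  Swap: [6, 10, 64, 67, 55, 58, 98]

After 1 step: [6, 10, 64, 67, 55, 58, 98]


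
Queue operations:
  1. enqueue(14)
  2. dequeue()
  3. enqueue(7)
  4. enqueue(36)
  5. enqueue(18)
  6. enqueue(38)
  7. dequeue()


enqueue(14) -> [14]
dequeue()->14, []
enqueue(7) -> [7]
enqueue(36) -> [7, 36]
enqueue(18) -> [7, 36, 18]
enqueue(38) -> [7, 36, 18, 38]
dequeue()->7, [36, 18, 38]

Final queue: [36, 18, 38]


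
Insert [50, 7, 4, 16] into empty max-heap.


Insert 50: [50]
Insert 7: [50, 7]
Insert 4: [50, 7, 4]
Insert 16: [50, 16, 4, 7]

Final heap: [50, 16, 4, 7]


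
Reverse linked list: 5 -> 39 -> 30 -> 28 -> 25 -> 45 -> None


Step 1: curr=5, set curr.next=prev(None) | reversed so far: 5
Step 2: curr=39, set curr.next=prev(5) | reversed so far: 39 -> 5
Step 3: curr=30, set curr.next=prev(39) | reversed so far: 30 -> 39 -> 5
Step 4: curr=28, set curr.next=prev(30) | reversed so far: 28 -> 30 -> 39 -> 5
Step 5: curr=25, set curr.next=prev(28) | reversed so far: 25 -> 28 -> 30 -> 39 -> 5
Step 6: curr=45, set curr.next=prev(25) | reversed so far: 45 -> 25 -> 28 -> 30 -> 39 -> 5

45 -> 25 -> 28 -> 30 -> 39 -> 5 -> None


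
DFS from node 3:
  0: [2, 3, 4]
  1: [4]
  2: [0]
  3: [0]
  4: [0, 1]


Visit 3, push [0]
Visit 0, push [4, 2]
Visit 2, push []
Visit 4, push [1]
Visit 1, push []

DFS order: [3, 0, 2, 4, 1]


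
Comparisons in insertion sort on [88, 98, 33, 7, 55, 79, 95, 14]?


Algorithm: insertion sort
Input: [88, 98, 33, 7, 55, 79, 95, 14]
Sorted: [7, 14, 33, 55, 79, 88, 95, 98]

21


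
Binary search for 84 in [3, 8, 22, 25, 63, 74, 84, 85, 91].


Step 1: lo=0, hi=8, mid=4, val=63
Step 2: lo=5, hi=8, mid=6, val=84

Found at index 6


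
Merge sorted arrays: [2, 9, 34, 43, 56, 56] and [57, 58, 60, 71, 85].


Take 2 from A
Take 9 from A
Take 34 from A
Take 43 from A
Take 56 from A
Take 56 from A

Merged: [2, 9, 34, 43, 56, 56, 57, 58, 60, 71, 85]


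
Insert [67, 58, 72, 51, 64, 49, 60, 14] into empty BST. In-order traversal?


Insert 67: root
Insert 58: L from 67
Insert 72: R from 67
Insert 51: L from 67 -> L from 58
Insert 64: L from 67 -> R from 58
Insert 49: L from 67 -> L from 58 -> L from 51
Insert 60: L from 67 -> R from 58 -> L from 64
Insert 14: L from 67 -> L from 58 -> L from 51 -> L from 49

In-order: [14, 49, 51, 58, 60, 64, 67, 72]


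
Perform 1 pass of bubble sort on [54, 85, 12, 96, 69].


Initial: [54, 85, 12, 96, 69]
Pass 1: [54, 12, 85, 69, 96] (2 swaps)

After 1 pass: [54, 12, 85, 69, 96]


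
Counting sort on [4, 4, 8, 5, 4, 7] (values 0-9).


Input: [4, 4, 8, 5, 4, 7]
Counts: [0, 0, 0, 0, 3, 1, 0, 1, 1, 0]

Sorted: [4, 4, 4, 5, 7, 8]


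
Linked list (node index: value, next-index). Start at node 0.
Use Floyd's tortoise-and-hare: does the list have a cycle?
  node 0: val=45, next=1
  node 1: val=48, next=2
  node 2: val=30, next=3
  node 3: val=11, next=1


Floyd's tortoise (slow, +1) and hare (fast, +2):
  init: slow=0, fast=0
  step 1: slow=1, fast=2
  step 2: slow=2, fast=1
  step 3: slow=3, fast=3
  slow == fast at node 3: cycle detected

Cycle: yes


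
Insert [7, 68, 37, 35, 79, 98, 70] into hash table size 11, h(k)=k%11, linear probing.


Insert 7: h=7 -> slot 7
Insert 68: h=2 -> slot 2
Insert 37: h=4 -> slot 4
Insert 35: h=2, 1 probes -> slot 3
Insert 79: h=2, 3 probes -> slot 5
Insert 98: h=10 -> slot 10
Insert 70: h=4, 2 probes -> slot 6

Table: [None, None, 68, 35, 37, 79, 70, 7, None, None, 98]


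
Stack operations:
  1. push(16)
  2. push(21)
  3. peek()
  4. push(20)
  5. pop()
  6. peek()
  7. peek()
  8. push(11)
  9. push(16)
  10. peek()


push(16) -> [16]
push(21) -> [16, 21]
peek()->21
push(20) -> [16, 21, 20]
pop()->20, [16, 21]
peek()->21
peek()->21
push(11) -> [16, 21, 11]
push(16) -> [16, 21, 11, 16]
peek()->16

Final stack: [16, 21, 11, 16]


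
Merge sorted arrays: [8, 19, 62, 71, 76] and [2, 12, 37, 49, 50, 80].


Take 2 from B
Take 8 from A
Take 12 from B
Take 19 from A
Take 37 from B
Take 49 from B
Take 50 from B
Take 62 from A
Take 71 from A
Take 76 from A

Merged: [2, 8, 12, 19, 37, 49, 50, 62, 71, 76, 80]


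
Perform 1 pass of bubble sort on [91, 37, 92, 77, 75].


Initial: [91, 37, 92, 77, 75]
Pass 1: [37, 91, 77, 75, 92] (3 swaps)

After 1 pass: [37, 91, 77, 75, 92]


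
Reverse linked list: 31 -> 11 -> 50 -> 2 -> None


Step 1: curr=31, set curr.next=prev(None) | reversed so far: 31
Step 2: curr=11, set curr.next=prev(31) | reversed so far: 11 -> 31
Step 3: curr=50, set curr.next=prev(11) | reversed so far: 50 -> 11 -> 31
Step 4: curr=2, set curr.next=prev(50) | reversed so far: 2 -> 50 -> 11 -> 31

2 -> 50 -> 11 -> 31 -> None


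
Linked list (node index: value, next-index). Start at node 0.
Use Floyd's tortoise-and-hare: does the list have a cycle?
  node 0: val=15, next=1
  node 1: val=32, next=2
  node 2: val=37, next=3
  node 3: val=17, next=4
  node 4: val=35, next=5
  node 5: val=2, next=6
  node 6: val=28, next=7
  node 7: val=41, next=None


Floyd's tortoise (slow, +1) and hare (fast, +2):
  init: slow=0, fast=0
  step 1: slow=1, fast=2
  step 2: slow=2, fast=4
  step 3: slow=3, fast=6
  step 4: fast 6->7->None, no cycle

Cycle: no


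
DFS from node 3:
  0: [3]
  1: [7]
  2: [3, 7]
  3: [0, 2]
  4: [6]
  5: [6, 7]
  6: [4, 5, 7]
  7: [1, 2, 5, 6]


Visit 3, push [2, 0]
Visit 0, push []
Visit 2, push [7]
Visit 7, push [6, 5, 1]
Visit 1, push []
Visit 5, push [6]
Visit 6, push [4]
Visit 4, push []

DFS order: [3, 0, 2, 7, 1, 5, 6, 4]


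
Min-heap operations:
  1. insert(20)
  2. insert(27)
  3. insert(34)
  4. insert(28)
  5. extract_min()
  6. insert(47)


insert(20) -> [20]
insert(27) -> [20, 27]
insert(34) -> [20, 27, 34]
insert(28) -> [20, 27, 34, 28]
extract_min()->20, [27, 28, 34]
insert(47) -> [27, 28, 34, 47]

Final heap: [27, 28, 34, 47]


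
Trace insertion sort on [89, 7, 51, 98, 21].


Initial: [89, 7, 51, 98, 21]
Insert 7: [7, 89, 51, 98, 21]
Insert 51: [7, 51, 89, 98, 21]
Insert 98: [7, 51, 89, 98, 21]
Insert 21: [7, 21, 51, 89, 98]

Sorted: [7, 21, 51, 89, 98]


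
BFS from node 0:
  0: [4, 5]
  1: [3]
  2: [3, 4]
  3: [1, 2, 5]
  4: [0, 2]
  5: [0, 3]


Visit 0, enqueue [4, 5]
Visit 4, enqueue [2]
Visit 5, enqueue [3]
Visit 2, enqueue []
Visit 3, enqueue [1]
Visit 1, enqueue []

BFS order: [0, 4, 5, 2, 3, 1]


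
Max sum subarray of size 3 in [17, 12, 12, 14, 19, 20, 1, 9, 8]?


[0:3]: 41
[1:4]: 38
[2:5]: 45
[3:6]: 53
[4:7]: 40
[5:8]: 30
[6:9]: 18

Max: 53 at [3:6]


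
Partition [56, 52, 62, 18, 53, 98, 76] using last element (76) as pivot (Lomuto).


Pivot: 76
  56 <= 76: advance i (no swap)
  52 <= 76: advance i (no swap)
  62 <= 76: advance i (no swap)
  18 <= 76: advance i (no swap)
  53 <= 76: advance i (no swap)
Place pivot at 5: [56, 52, 62, 18, 53, 76, 98]

Partitioned: [56, 52, 62, 18, 53, 76, 98]


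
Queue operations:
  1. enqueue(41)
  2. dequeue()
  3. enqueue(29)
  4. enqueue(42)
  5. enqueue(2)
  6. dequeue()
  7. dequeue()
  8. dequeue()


enqueue(41) -> [41]
dequeue()->41, []
enqueue(29) -> [29]
enqueue(42) -> [29, 42]
enqueue(2) -> [29, 42, 2]
dequeue()->29, [42, 2]
dequeue()->42, [2]
dequeue()->2, []

Final queue: []


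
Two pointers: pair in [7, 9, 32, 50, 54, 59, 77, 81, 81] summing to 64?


lo=0(7)+hi=8(81)=88
lo=0(7)+hi=7(81)=88
lo=0(7)+hi=6(77)=84
lo=0(7)+hi=5(59)=66
lo=0(7)+hi=4(54)=61
lo=1(9)+hi=4(54)=63
lo=2(32)+hi=4(54)=86
lo=2(32)+hi=3(50)=82

No pair found


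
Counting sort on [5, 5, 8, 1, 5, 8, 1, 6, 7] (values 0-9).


Input: [5, 5, 8, 1, 5, 8, 1, 6, 7]
Counts: [0, 2, 0, 0, 0, 3, 1, 1, 2, 0]

Sorted: [1, 1, 5, 5, 5, 6, 7, 8, 8]


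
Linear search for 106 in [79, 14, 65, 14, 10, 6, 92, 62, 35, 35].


i=0: 79!=106
i=1: 14!=106
i=2: 65!=106
i=3: 14!=106
i=4: 10!=106
i=5: 6!=106
i=6: 92!=106
i=7: 62!=106
i=8: 35!=106
i=9: 35!=106

Not found, 10 comps


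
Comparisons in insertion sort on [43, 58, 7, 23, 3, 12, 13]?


Algorithm: insertion sort
Input: [43, 58, 7, 23, 3, 12, 13]
Sorted: [3, 7, 12, 13, 23, 43, 58]

18


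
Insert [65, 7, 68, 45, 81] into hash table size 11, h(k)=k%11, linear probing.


Insert 65: h=10 -> slot 10
Insert 7: h=7 -> slot 7
Insert 68: h=2 -> slot 2
Insert 45: h=1 -> slot 1
Insert 81: h=4 -> slot 4

Table: [None, 45, 68, None, 81, None, None, 7, None, None, 65]


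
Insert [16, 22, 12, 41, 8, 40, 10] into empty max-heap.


Insert 16: [16]
Insert 22: [22, 16]
Insert 12: [22, 16, 12]
Insert 41: [41, 22, 12, 16]
Insert 8: [41, 22, 12, 16, 8]
Insert 40: [41, 22, 40, 16, 8, 12]
Insert 10: [41, 22, 40, 16, 8, 12, 10]

Final heap: [41, 22, 40, 16, 8, 12, 10]


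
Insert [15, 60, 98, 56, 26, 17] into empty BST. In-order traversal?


Insert 15: root
Insert 60: R from 15
Insert 98: R from 15 -> R from 60
Insert 56: R from 15 -> L from 60
Insert 26: R from 15 -> L from 60 -> L from 56
Insert 17: R from 15 -> L from 60 -> L from 56 -> L from 26

In-order: [15, 17, 26, 56, 60, 98]


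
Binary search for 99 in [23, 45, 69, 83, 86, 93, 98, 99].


Step 1: lo=0, hi=7, mid=3, val=83
Step 2: lo=4, hi=7, mid=5, val=93
Step 3: lo=6, hi=7, mid=6, val=98
Step 4: lo=7, hi=7, mid=7, val=99

Found at index 7


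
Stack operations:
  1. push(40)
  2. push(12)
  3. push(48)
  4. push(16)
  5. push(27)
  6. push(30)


push(40) -> [40]
push(12) -> [40, 12]
push(48) -> [40, 12, 48]
push(16) -> [40, 12, 48, 16]
push(27) -> [40, 12, 48, 16, 27]
push(30) -> [40, 12, 48, 16, 27, 30]

Final stack: [40, 12, 48, 16, 27, 30]


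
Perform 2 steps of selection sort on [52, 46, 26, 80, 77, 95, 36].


Initial: [52, 46, 26, 80, 77, 95, 36]
Step 1: min=26 at 2
  Swap: [26, 46, 52, 80, 77, 95, 36]
Step 2: min=36 at 6
  Swap: [26, 36, 52, 80, 77, 95, 46]

After 2 steps: [26, 36, 52, 80, 77, 95, 46]


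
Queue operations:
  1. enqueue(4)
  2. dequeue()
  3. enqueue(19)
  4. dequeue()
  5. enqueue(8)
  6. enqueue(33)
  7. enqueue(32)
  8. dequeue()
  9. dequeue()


enqueue(4) -> [4]
dequeue()->4, []
enqueue(19) -> [19]
dequeue()->19, []
enqueue(8) -> [8]
enqueue(33) -> [8, 33]
enqueue(32) -> [8, 33, 32]
dequeue()->8, [33, 32]
dequeue()->33, [32]

Final queue: [32]
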